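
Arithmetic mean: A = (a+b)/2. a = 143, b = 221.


AM = (143 + 221)/2 = 364/2 = 182

AM = 182


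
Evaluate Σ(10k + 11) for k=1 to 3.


Σ(10k+11) = 10·Σk + 11·n
= 10·6 + 11·3
= 60 + 33 = 93

Σ = 93


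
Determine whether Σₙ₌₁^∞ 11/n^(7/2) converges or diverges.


p-series test: Σ c/n^p converges if p > 1, diverges if p ≤ 1 (constant c > 0 doesn't affect convergence).
p = 7/2
7/2 > 1 → CONVERGES

Converges (p = 7/2 > 1)


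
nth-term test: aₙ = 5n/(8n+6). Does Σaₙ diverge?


lim(n→∞) 5n/(8n+6) = 5/8 = 5/8  (divide numerator and denominator by n)
lim aₙ = 5/8 ≠ 0 → series DIVERGES

Diverges (lim aₙ = 5/8 ≠ 0)


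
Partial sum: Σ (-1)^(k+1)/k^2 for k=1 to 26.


S = 1 - 1/4 + 1/9 - 1/16 + 1/25 - 1/36 + 1/49 - 1/64 ± ...
= 0.8218
(Full series converges to +π²/12 ≈ +0.8225)

S_26 = 0.8218


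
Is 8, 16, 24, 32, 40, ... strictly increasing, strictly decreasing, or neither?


Differences: 8, 8, 8, 8
All differences > 0 → strictly INCREASING

Monotonically increasing


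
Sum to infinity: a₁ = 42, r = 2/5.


S∞ = a₁/(1-r) = 42/(1 - 2/5)
= 42/(3/5)
= 70

S∞ = 70


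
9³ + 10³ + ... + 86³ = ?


Σₖ₌9^86 k³ = [86·87/2]² − [8·9/2]²
= 13995081 − 1296 = 13993785

Σk³ = 13993785


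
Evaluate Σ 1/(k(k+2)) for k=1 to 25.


1/(k(k+2)) = (1/2)·(1/k - 1/(k+2)) (partial fractions)
Telescoping: Σ = (1/2)·(1 + 1/2 - 1/26 - 1/27) = 250/351

Sum = 250/351


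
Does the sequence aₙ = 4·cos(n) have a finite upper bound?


For all n, -1 ≤ cos(n) ≤ 1, so -4 ≤ 4·cos(n) ≤ 4
Lower bound: -4, Upper bound: 4
The sequence IS bounded

Bounded (-4 ≤ aₙ ≤ 4)


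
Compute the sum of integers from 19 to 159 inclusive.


Σₖ₌19^159 k = Σₖ₌₁^159 k − Σₖ₌₁^18 k
= 159·160/2 − 18·19/2
= 12720 − 171 = 12549

Σk = 12549


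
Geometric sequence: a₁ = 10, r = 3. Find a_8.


aₙ = a₁·r^(n-1)
= 10×3^7
= 10×2187
= 21870

a_8 = 21870


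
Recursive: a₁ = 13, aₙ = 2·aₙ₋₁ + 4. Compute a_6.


Computing step by step:
a_1 = 13
a_2 = 30
a_3 = 64
a_4 = 132
a_5 = 268
a_6 = 540


a_6 = 540


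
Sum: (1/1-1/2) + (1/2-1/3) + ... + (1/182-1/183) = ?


Telescoping: adjacent terms cancel.
= 1/1 - 1/183
= 1 - 1/183 = 182/183

Sum = 182/183


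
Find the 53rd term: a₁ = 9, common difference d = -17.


aₙ = a₁ + (n-1)d
= 9 + (53-1)×-17
= 9 - 884
= -875

a_53 = -875


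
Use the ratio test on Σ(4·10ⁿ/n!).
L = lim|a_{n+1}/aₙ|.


aₙ = 4·10^n/n!
a_{n+1}/aₙ = 10^(n+1)/(n+1)! × n!/10^n  (constant 4 cancels)
= 10/(n+1)
L = lim(n→∞) 10/(n+1) = 0
L < 1 → series CONVERGES

Converges (ratio test: L = 0 < 1)


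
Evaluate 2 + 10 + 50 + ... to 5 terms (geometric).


Sₙ = 2×(5^5 - 1)/(5 - 1)
= 2×(3125 - 1)/4
= 2×3124/4
= 1562

S_5 = 1562


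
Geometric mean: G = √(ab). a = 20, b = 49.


GM = √(20×49) = √980 = 31.305

GM = 31.305


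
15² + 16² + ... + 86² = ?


Σₖ₌15^86 k² = Σₖ₌₁^86 k² − Σₖ₌₁^14 k²
= 86·87·173/6 − 14·15·29/6
= 215731 − 1015 = 214716

Σk² = 214716


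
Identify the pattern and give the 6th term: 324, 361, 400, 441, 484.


Pattern: perfect squares: n²
Terms: 324, 361, 400, 441, 484
Next term = 529

Next term = 529


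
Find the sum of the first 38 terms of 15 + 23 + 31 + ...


aₙ = 15 + (38-1)×8 = 311
Sₙ = n(a₁+aₙ)/2 = 38×(15+311)/2
= 38×326/2 = 6194

S_38 = 6194


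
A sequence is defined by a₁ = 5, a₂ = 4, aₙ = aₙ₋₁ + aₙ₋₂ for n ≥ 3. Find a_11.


Computing iteratively: 5, 4, 9, 13, 22, 35, 57, 92, 149, 241, 390
a_11 = 390

a_11 = 390


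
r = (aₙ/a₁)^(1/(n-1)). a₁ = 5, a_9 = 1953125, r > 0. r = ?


r^(n-1) = aₙ/a₁
r^8 = 1953125/5 = 390625
r = 390625^(1/8)
= ±5; taking r > 0 gives r = 5

r = 5


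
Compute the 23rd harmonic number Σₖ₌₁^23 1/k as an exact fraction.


H_23 = 1/1 + 1/2 + 1/3 + ... + 1/23
= 444316699/118982864
≈ 3.7343

H_23 = 444316699/118982864 ≈ 3.7343


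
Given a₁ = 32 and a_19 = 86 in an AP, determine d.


d = (aₙ - a₁)/(n-1)
= (86 - 32)/(19-1)
= 54/18 = 3

d = 3


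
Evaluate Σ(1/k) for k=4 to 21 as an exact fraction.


Σₖ₌4^21 1/k = 1/4 + 1/5 + 1/6 + ... + 1/21
= 28121735/15519504
≈ 1.812

Sum = 28121735/15519504 ≈ 1.812


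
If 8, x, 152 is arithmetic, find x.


AM = (8 + 152)/2 = 160/2 = 80

AM = 80


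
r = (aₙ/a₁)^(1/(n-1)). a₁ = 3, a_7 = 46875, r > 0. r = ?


r^(n-1) = aₙ/a₁
r^6 = 46875/3 = 15625
r = 15625^(1/6)
= ±5; taking r > 0 gives r = 5

r = 5


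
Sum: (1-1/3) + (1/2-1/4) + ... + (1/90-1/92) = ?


Telescoping with gap 2: two head and two tail terms survive.
= (1 + 1/2) - (1/91 + 1/92)
= 3/2 - 1/91 - 1/92 = 12375/8372

Sum = 12375/8372


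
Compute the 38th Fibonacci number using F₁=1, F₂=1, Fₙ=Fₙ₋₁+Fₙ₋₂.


Fibonacci sequence: 1, 1, 2, 3, 5, 8, 13, 21, 34, 55, 89, ...
F(38) = 39088169

F(38) = 39088169


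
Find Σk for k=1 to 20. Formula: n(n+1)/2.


n(n+1)/2 = 20×21/2 = 420/2 = 210

Σk = 210


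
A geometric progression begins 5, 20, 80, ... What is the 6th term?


aₙ = a₁·r^(n-1)
= 5×4^5
= 5×1024
= 5120

a_6 = 5120


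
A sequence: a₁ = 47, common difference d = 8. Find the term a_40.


aₙ = a₁ + (n-1)d
= 47 + (40-1)×8
= 47 + 312
= 359

a_40 = 359


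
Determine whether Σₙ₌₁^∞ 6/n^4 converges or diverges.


p-series test: Σ c/n^p converges if p > 1, diverges if p ≤ 1 (constant c > 0 doesn't affect convergence).
p = 4
4 > 1 → CONVERGES

Converges (p = 4 > 1)


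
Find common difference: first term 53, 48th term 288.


d = (aₙ - a₁)/(n-1)
= (288 - 53)/(48-1)
= 235/47 = 5

d = 5


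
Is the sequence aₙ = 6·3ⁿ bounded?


aₙ = 6·3ⁿ → as n→∞, aₙ→∞ (since base 3 > 1)
No finite upper bound exists
The sequence is UNBOUNDED

Unbounded (aₙ → ∞ as n → ∞)


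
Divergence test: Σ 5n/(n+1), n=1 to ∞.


lim(n→∞) 5n/(n+1) = 5/1 = 5  (divide numerator and denominator by n)
lim aₙ = 5 ≠ 0 → series DIVERGES

Diverges (lim aₙ = 5 ≠ 0)


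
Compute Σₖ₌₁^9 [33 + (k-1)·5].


aₙ = 33 + (9-1)×5 = 73
Sₙ = n(a₁+aₙ)/2 = 9×(33+73)/2
= 9×106/2 = 477

S_9 = 477


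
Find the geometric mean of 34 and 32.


GM = √(34×32) = √1088 = 32.9848

GM = 32.9848


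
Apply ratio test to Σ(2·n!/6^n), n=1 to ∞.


aₙ = 2·n!/6^n
a_{n+1}/aₙ = (n+1)!/6^(n+1) × 6^n/n!  (constant 2 cancels)
= (n+1)/6
L = lim(n→∞) (n+1)/6 = ∞
L > 1 → series DIVERGES

Diverges (ratio test: L = ∞ > 1)


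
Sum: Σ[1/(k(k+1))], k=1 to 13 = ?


1/(k(k+1)) = 1/k - 1/(k+1) (partial fractions)
Telescoping: Σ = 1 - 1/14 = 13/14

Sum = 13/14


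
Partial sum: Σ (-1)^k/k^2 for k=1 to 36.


S = -1 + 1/4 - 1/9 + 1/16 - 1/25 + 1/36 - 1/49 + 1/64 ± ...
= -0.8221
(Full series converges to -π²/12 ≈ -0.8225)

S_36 = -0.8221


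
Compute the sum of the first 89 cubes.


n(n+1)/2 = 89×90/2 = 4005
Σk³ = 4005² = 16040025

Σk³ = 16040025


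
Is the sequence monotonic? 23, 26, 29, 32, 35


Differences: 3, 3, 3, 3
All differences > 0 → strictly INCREASING

Monotonically increasing


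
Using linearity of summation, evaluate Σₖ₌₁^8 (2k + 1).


Σ(2k+1) = 2·Σk + 1·n
= 2·36 + 1·8
= 72 + 8 = 80

Σ = 80


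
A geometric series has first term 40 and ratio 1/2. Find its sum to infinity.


S∞ = a₁/(1-r) = 40/(1 - 1/2)
= 40/(1/2)
= 80

S∞ = 80


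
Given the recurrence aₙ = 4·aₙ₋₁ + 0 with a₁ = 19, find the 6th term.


Computing step by step:
a_1 = 19
a_2 = 76
a_3 = 304
a_4 = 1216
a_5 = 4864
a_6 = 19456


a_6 = 19456


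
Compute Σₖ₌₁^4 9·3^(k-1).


Sₙ = 9×(3^4 - 1)/(3 - 1)
= 9×(81 - 1)/2
= 9×80/2
= 360

S_4 = 360


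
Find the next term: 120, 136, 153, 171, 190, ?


Pattern: triangular numbers: n(n+1)/2
Terms: 120, 136, 153, 171, 190
Next term = 210

Next term = 210


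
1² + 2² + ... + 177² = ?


n = 177
n(n+1)(2n+1)/6 = 177×178×355/6
= 11184630/6 = 1864105

Σk² = 1864105


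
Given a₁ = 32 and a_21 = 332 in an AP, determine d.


d = (aₙ - a₁)/(n-1)
= (332 - 32)/(21-1)
= 300/20 = 15

d = 15


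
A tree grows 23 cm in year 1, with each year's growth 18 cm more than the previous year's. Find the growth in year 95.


aₙ = a₁ + (n-1)d
= 23 + (95-1)×18
= 23 + 1692
= 1715

a_95 = 1715


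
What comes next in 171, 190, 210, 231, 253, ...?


Pattern: triangular numbers: n(n+1)/2
Terms: 171, 190, 210, 231, 253
Next term = 276

Next term = 276


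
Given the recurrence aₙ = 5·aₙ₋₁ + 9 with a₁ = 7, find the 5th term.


Computing step by step:
a_1 = 7
a_2 = 44
a_3 = 229
a_4 = 1154
a_5 = 5779


a_5 = 5779


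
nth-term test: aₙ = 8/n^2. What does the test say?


lim(n→∞) 8/n^2 = 0
lim aₙ = 0 → nth-term test is INCONCLUSIVE
(Need other tests; this is actually a convergent p-series with p=2 > 1)

Inconclusive (lim aₙ = 0; need another test)


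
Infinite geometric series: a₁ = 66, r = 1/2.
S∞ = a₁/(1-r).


S∞ = a₁/(1-r) = 66/(1 - 1/2)
= 66/(1/2)
= 132

S∞ = 132


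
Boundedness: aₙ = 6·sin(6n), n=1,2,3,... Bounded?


For all n, -1 ≤ sin(6n) ≤ 1, so -6 ≤ 6·sin(6n) ≤ 6
Lower bound: -6, Upper bound: 6
The sequence IS bounded

Bounded (-6 ≤ aₙ ≤ 6)


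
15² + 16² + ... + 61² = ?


Σₖ₌15^61 k² = Σₖ₌₁^61 k² − Σₖ₌₁^14 k²
= 61·62·123/6 − 14·15·29/6
= 77531 − 1015 = 76516

Σk² = 76516


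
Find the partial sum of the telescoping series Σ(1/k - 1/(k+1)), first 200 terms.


Telescoping: adjacent terms cancel.
= 1/1 - 1/201
= 1 - 1/201 = 200/201

Sum = 200/201


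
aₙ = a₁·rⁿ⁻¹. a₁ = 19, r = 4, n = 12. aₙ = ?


aₙ = a₁·r^(n-1)
= 19×4^11
= 19×4194304
= 79691776

a_12 = 79691776


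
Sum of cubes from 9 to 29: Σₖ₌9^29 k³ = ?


Σₖ₌9^29 k³ = [29·30/2]² − [8·9/2]²
= 189225 − 1296 = 187929

Σk³ = 187929


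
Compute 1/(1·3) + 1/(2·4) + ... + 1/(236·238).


1/(k(k+2)) = (1/2)·(1/k - 1/(k+2)) (partial fractions)
Telescoping: Σ = (1/2)·(1 + 1/2 - 1/237 - 1/238) = 42067/56406

Sum = 42067/56406


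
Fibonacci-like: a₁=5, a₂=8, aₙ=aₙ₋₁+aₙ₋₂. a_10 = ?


Computing iteratively: 5, 8, 13, 21, 34, 55, 89, 144, 233, 377
a_10 = 377

a_10 = 377


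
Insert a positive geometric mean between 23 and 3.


GM = √(23×3) = √69 = 8.3066

GM = 8.3066


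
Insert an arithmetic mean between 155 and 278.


AM = (155 + 278)/2 = 433/2 = 216.5

AM = 216.5


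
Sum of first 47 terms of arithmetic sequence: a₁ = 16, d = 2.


aₙ = 16 + (47-1)×2 = 108
Sₙ = n(a₁+aₙ)/2 = 47×(16+108)/2
= 47×124/2 = 2914

S_47 = 2914


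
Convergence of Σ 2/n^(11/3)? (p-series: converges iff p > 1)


p-series test: Σ c/n^p converges if p > 1, diverges if p ≤ 1 (constant c > 0 doesn't affect convergence).
p = 11/3
11/3 > 1 → CONVERGES

Converges (p = 11/3 > 1)


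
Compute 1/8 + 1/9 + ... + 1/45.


Σₖ₌8^45 1/k = 1/8 + 1/9 + 1/10 + ... + 1/45
= 16974954787474829269/9419588158802421600
≈ 1.8021

Sum = 16974954787474829269/9419588158802421600 ≈ 1.8021


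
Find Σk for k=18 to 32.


Σₖ₌18^32 k = Σₖ₌₁^32 k − Σₖ₌₁^17 k
= 32·33/2 − 17·18/2
= 528 − 153 = 375

Σk = 375


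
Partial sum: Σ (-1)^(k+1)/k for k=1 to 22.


S = 1 - 1/2 + 1/3 - 1/4 + 1/5 - 1/6 + 1/7 - 1/8 ± ...
= 0.6709
(Full series converges to +ln(2) ≈ +0.6931)

S_22 = 0.6709


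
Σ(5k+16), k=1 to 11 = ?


Σ(5k+16) = 5·Σk + 16·n
= 5·66 + 16·11
= 330 + 176 = 506

Σ = 506


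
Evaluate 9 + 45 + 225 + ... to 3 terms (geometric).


Sₙ = 9×(5^3 - 1)/(5 - 1)
= 9×(125 - 1)/4
= 9×124/4
= 279

S_3 = 279


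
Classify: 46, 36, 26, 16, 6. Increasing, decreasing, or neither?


Differences: -10, -10, -10, -10
All differences < 0 → strictly DECREASING

Monotonically decreasing


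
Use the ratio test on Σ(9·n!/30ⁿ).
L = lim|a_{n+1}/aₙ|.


aₙ = 9·n!/30^n
a_{n+1}/aₙ = (n+1)!/30^(n+1) × 30^n/n!  (constant 9 cancels)
= (n+1)/30
L = lim(n→∞) (n+1)/30 = ∞
L > 1 → series DIVERGES

Diverges (ratio test: L = ∞ > 1)


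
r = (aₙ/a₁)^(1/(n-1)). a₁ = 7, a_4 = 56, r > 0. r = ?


r^(n-1) = aₙ/a₁
r^3 = 56/7 = 8
r = 8^(1/3)
= 2

r = 2


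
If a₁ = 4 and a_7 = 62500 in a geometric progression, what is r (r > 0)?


r^(n-1) = aₙ/a₁
r^6 = 62500/4 = 15625
r = 15625^(1/6)
= ±5; taking r > 0 gives r = 5

r = 5


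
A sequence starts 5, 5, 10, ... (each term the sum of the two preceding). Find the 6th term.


Computing iteratively: 5, 5, 10, 15, 25, 40
a_6 = 40

a_6 = 40


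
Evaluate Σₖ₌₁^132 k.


n(n+1)/2 = 132×133/2 = 17556/2 = 8778

Σk = 8778


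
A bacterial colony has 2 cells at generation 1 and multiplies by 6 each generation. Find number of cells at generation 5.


aₙ = a₁·r^(n-1)
= 2×6^4
= 2×1296
= 2592

a_5 = 2592


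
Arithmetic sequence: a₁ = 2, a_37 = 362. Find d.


d = (aₙ - a₁)/(n-1)
= (362 - 2)/(37-1)
= 360/36 = 10

d = 10


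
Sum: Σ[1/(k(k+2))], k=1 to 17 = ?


1/(k(k+2)) = (1/2)·(1/k - 1/(k+2)) (partial fractions)
Telescoping: Σ = (1/2)·(1 + 1/2 - 1/18 - 1/19) = 119/171

Sum = 119/171


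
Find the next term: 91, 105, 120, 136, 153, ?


Pattern: triangular numbers: n(n+1)/2
Terms: 91, 105, 120, 136, 153
Next term = 171

Next term = 171


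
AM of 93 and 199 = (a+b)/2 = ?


AM = (93 + 199)/2 = 292/2 = 146

AM = 146


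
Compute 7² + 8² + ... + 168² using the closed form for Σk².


Σₖ₌7^168 k² = Σₖ₌₁^168 k² − Σₖ₌₁^6 k²
= 168·169·337/6 − 6·7·13/6
= 1594684 − 91 = 1594593

Σk² = 1594593


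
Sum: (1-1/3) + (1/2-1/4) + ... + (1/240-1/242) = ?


Telescoping with gap 2: two head and two tail terms survive.
= (1 + 1/2) - (1/241 + 1/242)
= 3/2 - 1/241 - 1/242 = 43500/29161

Sum = 43500/29161


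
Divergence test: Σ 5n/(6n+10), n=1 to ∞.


lim(n→∞) 5n/(6n+10) = 5/6 = 5/6  (divide numerator and denominator by n)
lim aₙ = 5/6 ≠ 0 → series DIVERGES

Diverges (lim aₙ = 5/6 ≠ 0)


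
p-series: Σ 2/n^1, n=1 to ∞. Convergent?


p-series test: Σ c/n^p converges if p > 1, diverges if p ≤ 1 (constant c > 0 doesn't affect convergence).
p = 1
1 ≤ 1 → DIVERGES

Diverges (p = 1 ≤ 1)


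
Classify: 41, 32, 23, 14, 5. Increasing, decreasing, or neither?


Differences: -9, -9, -9, -9
All differences < 0 → strictly DECREASING

Monotonically decreasing


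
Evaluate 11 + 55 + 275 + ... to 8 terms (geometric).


Sₙ = 11×(5^8 - 1)/(5 - 1)
= 11×(390625 - 1)/4
= 11×390624/4
= 1074216

S_8 = 1074216


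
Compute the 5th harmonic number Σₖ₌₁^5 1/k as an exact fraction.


H_5 = 1/1 + 1/2 + 1/3 + 1/4 + 1/5
= 137/60
≈ 2.2833

H_5 = 137/60 ≈ 2.2833


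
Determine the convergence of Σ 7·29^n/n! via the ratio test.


aₙ = 7·29^n/n!
a_{n+1}/aₙ = 29^(n+1)/(n+1)! × n!/29^n  (constant 7 cancels)
= 29/(n+1)
L = lim(n→∞) 29/(n+1) = 0
L < 1 → series CONVERGES

Converges (ratio test: L = 0 < 1)


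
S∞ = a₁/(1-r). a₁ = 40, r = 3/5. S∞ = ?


S∞ = a₁/(1-r) = 40/(1 - 3/5)
= 40/(2/5)
= 100

S∞ = 100


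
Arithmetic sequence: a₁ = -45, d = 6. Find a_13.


aₙ = a₁ + (n-1)d
= -45 + (13-1)×6
= -45 + 72
= 27

a_13 = 27


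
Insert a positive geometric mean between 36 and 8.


GM = √(36×8) = √288 = 16.9706

GM = 16.9706


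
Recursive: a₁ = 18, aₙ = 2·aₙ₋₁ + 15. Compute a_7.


Computing step by step:
a_1 = 18
a_2 = 51
a_3 = 117
a_4 = 249
a_5 = 513
a_6 = 1041
a_7 = 2097


a_7 = 2097


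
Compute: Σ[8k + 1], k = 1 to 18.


Σ(8k+1) = 8·Σk + 1·n
= 8·171 + 1·18
= 1368 + 18 = 1386

Σ = 1386


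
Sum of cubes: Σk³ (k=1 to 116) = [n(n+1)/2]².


n(n+1)/2 = 116×117/2 = 6786
Σk³ = 6786² = 46049796

Σk³ = 46049796


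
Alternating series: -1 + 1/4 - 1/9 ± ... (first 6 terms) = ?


S = -1 + 1/4 - 1/9 + 1/16 - 1/25 + 1/36
= -0.8108
(Full series converges to -π²/12 ≈ -0.8225)

S_6 = -0.8108


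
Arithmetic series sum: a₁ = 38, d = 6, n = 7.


aₙ = 38 + (7-1)×6 = 74
Sₙ = n(a₁+aₙ)/2 = 7×(38+74)/2
= 7×112/2 = 392

S_7 = 392


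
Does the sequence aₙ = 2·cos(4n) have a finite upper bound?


For all n, -1 ≤ cos(4n) ≤ 1, so -2 ≤ 2·cos(4n) ≤ 2
Lower bound: -2, Upper bound: 2
The sequence IS bounded

Bounded (-2 ≤ aₙ ≤ 2)


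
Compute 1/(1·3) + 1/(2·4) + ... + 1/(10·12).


1/(k(k+2)) = (1/2)·(1/k - 1/(k+2)) (partial fractions)
Telescoping: Σ = (1/2)·(1 + 1/2 - 1/11 - 1/12) = 175/264

Sum = 175/264


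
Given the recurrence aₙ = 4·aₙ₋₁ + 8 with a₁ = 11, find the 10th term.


Computing step by step:
a_1 = 11
a_2 = 52
a_3 = 216
a_4 = 872
a_5 = 3496
a_6 = 13992
a_7 = 55976
a_8 = 223912
a_9 = 895656
a_10 = 3582632


a_10 = 3582632


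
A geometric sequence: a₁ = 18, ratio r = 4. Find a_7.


aₙ = a₁·r^(n-1)
= 18×4^6
= 18×4096
= 73728

a_7 = 73728


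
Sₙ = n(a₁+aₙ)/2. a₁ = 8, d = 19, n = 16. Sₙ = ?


aₙ = 8 + (16-1)×19 = 293
Sₙ = n(a₁+aₙ)/2 = 16×(8+293)/2
= 16×301/2 = 2408

S_16 = 2408


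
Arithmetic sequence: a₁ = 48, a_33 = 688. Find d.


d = (aₙ - a₁)/(n-1)
= (688 - 48)/(33-1)
= 640/32 = 20

d = 20


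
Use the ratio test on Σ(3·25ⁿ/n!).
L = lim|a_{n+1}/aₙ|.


aₙ = 3·25^n/n!
a_{n+1}/aₙ = 25^(n+1)/(n+1)! × n!/25^n  (constant 3 cancels)
= 25/(n+1)
L = lim(n→∞) 25/(n+1) = 0
L < 1 → series CONVERGES

Converges (ratio test: L = 0 < 1)


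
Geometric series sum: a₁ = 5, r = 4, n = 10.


Sₙ = 5×(4^10 - 1)/(4 - 1)
= 5×(1048576 - 1)/3
= 5×1048575/3
= 1747625

S_10 = 1747625


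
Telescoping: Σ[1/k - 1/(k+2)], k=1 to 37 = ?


Telescoping with gap 2: two head and two tail terms survive.
= (1 + 1/2) - (1/38 + 1/39)
= 3/2 - 1/38 - 1/39 = 1073/741

Sum = 1073/741


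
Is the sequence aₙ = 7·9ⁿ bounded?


aₙ = 7·9ⁿ → as n→∞, aₙ→∞ (since base 9 > 1)
No finite upper bound exists
The sequence is UNBOUNDED

Unbounded (aₙ → ∞ as n → ∞)


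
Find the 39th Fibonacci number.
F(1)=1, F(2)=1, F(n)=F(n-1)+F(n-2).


Fibonacci sequence: 1, 1, 2, 3, 5, 8, 13, 21, 34, 55, 89, ...
F(39) = 63245986

F(39) = 63245986


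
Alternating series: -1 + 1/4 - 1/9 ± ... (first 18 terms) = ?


S = -1 + 1/4 - 1/9 + 1/16 - 1/25 + 1/36 - 1/49 + 1/64 ± ...
= -0.821
(Full series converges to -π²/12 ≈ -0.8225)

S_18 = -0.821


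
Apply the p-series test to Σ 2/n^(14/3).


p-series test: Σ c/n^p converges if p > 1, diverges if p ≤ 1 (constant c > 0 doesn't affect convergence).
p = 14/3
14/3 > 1 → CONVERGES

Converges (p = 14/3 > 1)


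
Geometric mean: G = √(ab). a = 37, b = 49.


GM = √(37×49) = √1813 = 42.5793

GM = 42.5793


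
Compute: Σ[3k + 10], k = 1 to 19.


Σ(3k+10) = 3·Σk + 10·n
= 3·190 + 10·19
= 570 + 190 = 760

Σ = 760


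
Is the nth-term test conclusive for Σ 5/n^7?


lim(n→∞) 5/n^7 = 0
lim aₙ = 0 → nth-term test is INCONCLUSIVE
(Need other tests; this is actually a convergent p-series with p=7 > 1)

Inconclusive (lim aₙ = 0; need another test)


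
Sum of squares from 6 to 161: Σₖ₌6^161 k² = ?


Σₖ₌6^161 k² = Σₖ₌₁^161 k² − Σₖ₌₁^5 k²
= 161·162·323/6 − 5·6·11/6
= 1404081 − 55 = 1404026

Σk² = 1404026


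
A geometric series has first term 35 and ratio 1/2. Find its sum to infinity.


S∞ = a₁/(1-r) = 35/(1 - 1/2)
= 35/(1/2)
= 70

S∞ = 70


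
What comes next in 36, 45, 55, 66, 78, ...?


Pattern: triangular numbers: n(n+1)/2
Terms: 36, 45, 55, 66, 78
Next term = 91

Next term = 91


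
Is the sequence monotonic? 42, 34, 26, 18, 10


Differences: -8, -8, -8, -8
All differences < 0 → strictly DECREASING

Monotonically decreasing


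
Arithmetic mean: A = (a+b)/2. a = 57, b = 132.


AM = (57 + 132)/2 = 189/2 = 94.5

AM = 94.5


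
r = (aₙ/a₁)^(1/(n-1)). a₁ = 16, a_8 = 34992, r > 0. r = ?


r^(n-1) = aₙ/a₁
r^7 = 34992/16 = 2187
r = 2187^(1/7)
= 3

r = 3


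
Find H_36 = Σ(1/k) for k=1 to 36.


H_36 = 1/1 + 1/2 + 1/3 + ... + 1/36
= 54801925434709/13127595717600
≈ 4.1746

H_36 = 54801925434709/13127595717600 ≈ 4.1746


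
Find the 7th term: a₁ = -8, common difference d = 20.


aₙ = a₁ + (n-1)d
= -8 + (7-1)×20
= -8 + 120
= 112

a_7 = 112


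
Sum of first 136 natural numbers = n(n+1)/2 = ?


n(n+1)/2 = 136×137/2 = 18632/2 = 9316

Σk = 9316


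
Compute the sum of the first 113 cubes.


n(n+1)/2 = 113×114/2 = 6441
Σk³ = 6441² = 41486481

Σk³ = 41486481


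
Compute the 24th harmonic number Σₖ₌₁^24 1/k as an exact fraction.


H_24 = 1/1 + 1/2 + 1/3 + ... + 1/24
= 1347822955/356948592
≈ 3.776

H_24 = 1347822955/356948592 ≈ 3.776


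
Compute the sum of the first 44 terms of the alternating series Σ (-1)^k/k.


S = -1 + 1/2 - 1/3 + 1/4 - 1/5 + 1/6 - 1/7 + 1/8 ± ...
= -0.6819
(Full series converges to -ln(2) ≈ -0.6931)

S_44 = -0.6819


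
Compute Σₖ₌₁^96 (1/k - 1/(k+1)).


Telescoping: adjacent terms cancel.
= 1/1 - 1/97
= 1 - 1/97 = 96/97

Sum = 96/97


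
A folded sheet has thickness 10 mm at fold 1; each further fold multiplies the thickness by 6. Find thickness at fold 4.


aₙ = a₁·r^(n-1)
= 10×6^3
= 10×216
= 2160

a_4 = 2160


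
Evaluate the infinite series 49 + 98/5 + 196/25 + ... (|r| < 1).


S∞ = a₁/(1-r) = 49/(1 - 2/5)
= 49/(3/5)
= 245/3

S∞ = 245/3


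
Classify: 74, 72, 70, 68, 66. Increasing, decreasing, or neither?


Differences: -2, -2, -2, -2
All differences < 0 → strictly DECREASING

Monotonically decreasing


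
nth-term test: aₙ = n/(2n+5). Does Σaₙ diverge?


lim(n→∞) n/(2n+5) = 1/2 = 1/2  (divide numerator and denominator by n)
lim aₙ = 1/2 ≠ 0 → series DIVERGES

Diverges (lim aₙ = 1/2 ≠ 0)


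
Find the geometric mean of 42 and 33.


GM = √(42×33) = √1386 = 37.229

GM = 37.229


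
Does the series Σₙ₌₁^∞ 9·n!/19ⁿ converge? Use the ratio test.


aₙ = 9·n!/19^n
a_{n+1}/aₙ = (n+1)!/19^(n+1) × 19^n/n!  (constant 9 cancels)
= (n+1)/19
L = lim(n→∞) (n+1)/19 = ∞
L > 1 → series DIVERGES

Diverges (ratio test: L = ∞ > 1)


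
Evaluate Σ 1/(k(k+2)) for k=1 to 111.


1/(k(k+2)) = (1/2)·(1/k - 1/(k+2)) (partial fractions)
Telescoping: Σ = (1/2)·(1 + 1/2 - 1/112 - 1/113) = 18759/25312

Sum = 18759/25312


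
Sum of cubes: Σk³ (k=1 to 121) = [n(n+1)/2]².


n(n+1)/2 = 121×122/2 = 7381
Σk³ = 7381² = 54479161

Σk³ = 54479161


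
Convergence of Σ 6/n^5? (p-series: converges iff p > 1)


p-series test: Σ c/n^p converges if p > 1, diverges if p ≤ 1 (constant c > 0 doesn't affect convergence).
p = 5
5 > 1 → CONVERGES

Converges (p = 5 > 1)


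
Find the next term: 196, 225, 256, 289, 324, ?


Pattern: perfect squares: n²
Terms: 196, 225, 256, 289, 324
Next term = 361

Next term = 361


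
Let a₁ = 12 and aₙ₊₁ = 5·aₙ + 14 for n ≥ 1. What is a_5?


Computing step by step:
a_1 = 12
a_2 = 74
a_3 = 384
a_4 = 1934
a_5 = 9684


a_5 = 9684


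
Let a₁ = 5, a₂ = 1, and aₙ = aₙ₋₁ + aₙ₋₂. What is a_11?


Computing iteratively: 5, 1, 6, 7, 13, 20, 33, 53, 86, 139, 225
a_11 = 225

a_11 = 225


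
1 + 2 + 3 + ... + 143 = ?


n(n+1)/2 = 143×144/2 = 20592/2 = 10296

Σk = 10296


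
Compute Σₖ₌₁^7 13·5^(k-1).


Sₙ = 13×(5^7 - 1)/(5 - 1)
= 13×(78125 - 1)/4
= 13×78124/4
= 253903

S_7 = 253903


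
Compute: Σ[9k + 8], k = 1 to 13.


Σ(9k+8) = 9·Σk + 8·n
= 9·91 + 8·13
= 819 + 104 = 923

Σ = 923


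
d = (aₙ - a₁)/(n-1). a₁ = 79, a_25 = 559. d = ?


d = (aₙ - a₁)/(n-1)
= (559 - 79)/(25-1)
= 480/24 = 20

d = 20


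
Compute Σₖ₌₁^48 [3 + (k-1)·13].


aₙ = 3 + (48-1)×13 = 614
Sₙ = n(a₁+aₙ)/2 = 48×(3+614)/2
= 48×617/2 = 14808

S_48 = 14808


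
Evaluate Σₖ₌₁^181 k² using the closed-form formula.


n = 181
n(n+1)(2n+1)/6 = 181×182×363/6
= 11957946/6 = 1992991

Σk² = 1992991


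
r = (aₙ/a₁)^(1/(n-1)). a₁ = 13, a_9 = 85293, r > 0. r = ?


r^(n-1) = aₙ/a₁
r^8 = 85293/13 = 6561
r = 6561^(1/8)
= ±3; taking r > 0 gives r = 3

r = 3


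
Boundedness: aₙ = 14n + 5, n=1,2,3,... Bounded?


aₙ = 14n + 5 → as n→∞, aₙ→∞
No finite upper bound exists
The sequence is UNBOUNDED

Unbounded (aₙ → ∞ as n → ∞)


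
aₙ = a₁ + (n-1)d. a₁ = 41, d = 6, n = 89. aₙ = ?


aₙ = a₁ + (n-1)d
= 41 + (89-1)×6
= 41 + 528
= 569

a_89 = 569


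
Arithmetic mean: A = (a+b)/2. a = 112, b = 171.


AM = (112 + 171)/2 = 283/2 = 141.5

AM = 141.5


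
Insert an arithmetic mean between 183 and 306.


AM = (183 + 306)/2 = 489/2 = 244.5

AM = 244.5


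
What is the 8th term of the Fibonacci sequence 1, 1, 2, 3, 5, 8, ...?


Fibonacci sequence: 1, 1, 2, 3, 5, 8, 13, 21
F(8) = 21

F(8) = 21


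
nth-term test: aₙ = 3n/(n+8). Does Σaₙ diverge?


lim(n→∞) 3n/(n+8) = 3/1 = 3  (divide numerator and denominator by n)
lim aₙ = 3 ≠ 0 → series DIVERGES

Diverges (lim aₙ = 3 ≠ 0)


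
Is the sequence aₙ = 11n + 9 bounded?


aₙ = 11n + 9 → as n→∞, aₙ→∞
No finite upper bound exists
The sequence is UNBOUNDED

Unbounded (aₙ → ∞ as n → ∞)


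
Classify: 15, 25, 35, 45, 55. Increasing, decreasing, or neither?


Differences: 10, 10, 10, 10
All differences > 0 → strictly INCREASING

Monotonically increasing


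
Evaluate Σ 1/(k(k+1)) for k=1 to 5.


1/(k(k+1)) = 1/k - 1/(k+1) (partial fractions)
Telescoping: Σ = 1 - 1/6 = 5/6

Sum = 5/6


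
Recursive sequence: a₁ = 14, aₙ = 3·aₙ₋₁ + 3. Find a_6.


Computing step by step:
a_1 = 14
a_2 = 45
a_3 = 138
a_4 = 417
a_5 = 1254
a_6 = 3765


a_6 = 3765


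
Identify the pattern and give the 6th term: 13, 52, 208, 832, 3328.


Pattern: geometric (r=4)
Terms: 13, 52, 208, 832, 3328
Next term = 13312

Next term = 13312


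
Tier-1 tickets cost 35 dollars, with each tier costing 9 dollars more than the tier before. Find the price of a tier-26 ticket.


aₙ = a₁ + (n-1)d
= 35 + (26-1)×9
= 35 + 225
= 260

a_26 = 260


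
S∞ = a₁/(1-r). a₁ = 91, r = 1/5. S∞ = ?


S∞ = a₁/(1-r) = 91/(1 - 1/5)
= 91/(4/5)
= 455/4

S∞ = 455/4


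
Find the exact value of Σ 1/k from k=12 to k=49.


Σₖ₌12^49 1/k = 1/12 + 1/13 + 1/14 + ... + 1/49
= 4522522398000006949811/3099044504245996706400
≈ 1.4593

Sum = 4522522398000006949811/3099044504245996706400 ≈ 1.4593


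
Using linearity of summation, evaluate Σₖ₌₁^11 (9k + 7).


Σ(9k+7) = 9·Σk + 7·n
= 9·66 + 7·11
= 594 + 77 = 671

Σ = 671


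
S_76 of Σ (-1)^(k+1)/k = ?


S = 1 - 1/2 + 1/3 - 1/4 + 1/5 - 1/6 + 1/7 - 1/8 ± ...
= 0.6866
(Full series converges to +ln(2) ≈ +0.6931)

S_76 = 0.6866


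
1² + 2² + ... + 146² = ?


n = 146
n(n+1)(2n+1)/6 = 146×147×293/6
= 6288366/6 = 1048061

Σk² = 1048061


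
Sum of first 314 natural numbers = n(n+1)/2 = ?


n(n+1)/2 = 314×315/2 = 98910/2 = 49455

Σk = 49455


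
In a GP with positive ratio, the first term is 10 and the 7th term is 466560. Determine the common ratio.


r^(n-1) = aₙ/a₁
r^6 = 466560/10 = 46656
r = 46656^(1/6)
= ±6; taking r > 0 gives r = 6

r = 6


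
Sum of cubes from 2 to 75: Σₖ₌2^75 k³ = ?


Σₖ₌2^75 k³ = [75·76/2]² − [1·2/2]²
= 8122500 − 1 = 8122499

Σk³ = 8122499


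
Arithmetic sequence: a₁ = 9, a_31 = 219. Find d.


d = (aₙ - a₁)/(n-1)
= (219 - 9)/(31-1)
= 210/30 = 7

d = 7


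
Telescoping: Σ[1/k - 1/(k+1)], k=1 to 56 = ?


Telescoping: adjacent terms cancel.
= 1/1 - 1/57
= 1 - 1/57 = 56/57

Sum = 56/57


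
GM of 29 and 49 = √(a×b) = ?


GM = √(29×49) = √1421 = 37.6962

GM = 37.6962


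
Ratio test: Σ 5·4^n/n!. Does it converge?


aₙ = 5·4^n/n!
a_{n+1}/aₙ = 4^(n+1)/(n+1)! × n!/4^n  (constant 5 cancels)
= 4/(n+1)
L = lim(n→∞) 4/(n+1) = 0
L < 1 → series CONVERGES

Converges (ratio test: L = 0 < 1)


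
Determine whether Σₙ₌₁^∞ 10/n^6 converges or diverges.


p-series test: Σ c/n^p converges if p > 1, diverges if p ≤ 1 (constant c > 0 doesn't affect convergence).
p = 6
6 > 1 → CONVERGES

Converges (p = 6 > 1)


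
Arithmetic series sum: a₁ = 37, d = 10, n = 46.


aₙ = 37 + (46-1)×10 = 487
Sₙ = n(a₁+aₙ)/2 = 46×(37+487)/2
= 46×524/2 = 12052

S_46 = 12052


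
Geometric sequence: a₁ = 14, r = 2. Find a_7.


aₙ = a₁·r^(n-1)
= 14×2^6
= 14×64
= 896

a_7 = 896


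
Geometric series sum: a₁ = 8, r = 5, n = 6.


Sₙ = 8×(5^6 - 1)/(5 - 1)
= 8×(15625 - 1)/4
= 8×15624/4
= 31248

S_6 = 31248


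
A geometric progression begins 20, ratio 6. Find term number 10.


aₙ = a₁·r^(n-1)
= 20×6^9
= 20×10077696
= 201553920

a_10 = 201553920


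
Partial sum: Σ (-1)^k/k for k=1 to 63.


S = -1 + 1/2 - 1/3 + 1/4 - 1/5 + 1/6 - 1/7 + 1/8 ± ...
= -0.701
(Full series converges to -ln(2) ≈ -0.6931)

S_63 = -0.701


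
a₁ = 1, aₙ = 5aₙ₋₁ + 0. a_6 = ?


Computing step by step:
a_1 = 1
a_2 = 5
a_3 = 25
a_4 = 125
a_5 = 625
a_6 = 3125


a_6 = 3125


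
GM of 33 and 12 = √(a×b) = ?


GM = √(33×12) = √396 = 19.8997

GM = 19.8997


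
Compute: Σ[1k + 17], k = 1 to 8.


Σ(1k+17) = 1·Σk + 17·n
= 1·36 + 17·8
= 36 + 136 = 172

Σ = 172


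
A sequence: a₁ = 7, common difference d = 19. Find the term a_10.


aₙ = a₁ + (n-1)d
= 7 + (10-1)×19
= 7 + 171
= 178

a_10 = 178


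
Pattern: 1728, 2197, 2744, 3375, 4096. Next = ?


Pattern: perfect cubes: n³
Terms: 1728, 2197, 2744, 3375, 4096
Next term = 4913

Next term = 4913


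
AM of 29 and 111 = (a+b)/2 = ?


AM = (29 + 111)/2 = 140/2 = 70

AM = 70


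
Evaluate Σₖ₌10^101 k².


Σₖ₌10^101 k² = Σₖ₌₁^101 k² − Σₖ₌₁^9 k²
= 101·102·203/6 − 9·10·19/6
= 348551 − 285 = 348266

Σk² = 348266


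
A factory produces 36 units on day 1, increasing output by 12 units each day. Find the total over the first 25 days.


aₙ = 36 + (25-1)×12 = 324
Sₙ = n(a₁+aₙ)/2 = 25×(36+324)/2
= 25×360/2 = 4500

S_25 = 4500


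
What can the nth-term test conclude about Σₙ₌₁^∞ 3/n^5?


lim(n→∞) 3/n^5 = 0
lim aₙ = 0 → nth-term test is INCONCLUSIVE
(Need other tests; this is actually a convergent p-series with p=5 > 1)

Inconclusive (lim aₙ = 0; need another test)


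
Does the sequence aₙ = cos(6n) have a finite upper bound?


For all n, -1 ≤ cos(6n) ≤ 1, so -1 ≤ cos(6n) ≤ 1
Lower bound: -1, Upper bound: 1
The sequence IS bounded

Bounded (-1 ≤ aₙ ≤ 1)


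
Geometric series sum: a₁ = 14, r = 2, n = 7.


Sₙ = 14×(2^7 - 1)/(2 - 1)
= 14×(128 - 1)/1
= 14×127/1
= 1778

S_7 = 1778


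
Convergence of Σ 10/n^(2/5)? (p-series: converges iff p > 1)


p-series test: Σ c/n^p converges if p > 1, diverges if p ≤ 1 (constant c > 0 doesn't affect convergence).
p = 2/5
2/5 ≤ 1 → DIVERGES

Diverges (p = 2/5 ≤ 1)


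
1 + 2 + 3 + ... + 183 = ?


n(n+1)/2 = 183×184/2 = 33672/2 = 16836

Σk = 16836


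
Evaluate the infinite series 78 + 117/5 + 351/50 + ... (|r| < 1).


S∞ = a₁/(1-r) = 78/(1 - 3/10)
= 78/(7/10)
= 780/7

S∞ = 780/7


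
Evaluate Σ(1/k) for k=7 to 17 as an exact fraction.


Σₖ₌7^17 1/k = 1/7 + 1/8 + 1/9 + ... + 1/17
= 2424847/2450448
≈ 0.9896

Sum = 2424847/2450448 ≈ 0.9896


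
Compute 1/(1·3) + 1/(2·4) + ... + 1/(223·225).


1/(k(k+2)) = (1/2)·(1/k - 1/(k+2)) (partial fractions)
Telescoping: Σ = (1/2)·(1 + 1/2 - 1/224 - 1/225) = 75151/100800

Sum = 75151/100800


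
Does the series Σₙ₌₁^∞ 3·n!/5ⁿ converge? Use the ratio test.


aₙ = 3·n!/5^n
a_{n+1}/aₙ = (n+1)!/5^(n+1) × 5^n/n!  (constant 3 cancels)
= (n+1)/5
L = lim(n→∞) (n+1)/5 = ∞
L > 1 → series DIVERGES

Diverges (ratio test: L = ∞ > 1)


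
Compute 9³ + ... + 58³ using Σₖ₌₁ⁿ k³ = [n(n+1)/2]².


Σₖ₌9^58 k³ = [58·59/2]² − [8·9/2]²
= 2927521 − 1296 = 2926225

Σk³ = 2926225


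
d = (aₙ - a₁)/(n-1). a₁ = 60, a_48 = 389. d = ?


d = (aₙ - a₁)/(n-1)
= (389 - 60)/(48-1)
= 329/47 = 7

d = 7


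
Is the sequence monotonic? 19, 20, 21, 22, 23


Differences: 1, 1, 1, 1
All differences > 0 → strictly INCREASING

Monotonically increasing


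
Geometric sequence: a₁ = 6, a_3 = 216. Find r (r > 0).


r^(n-1) = aₙ/a₁
r^2 = 216/6 = 36
r = 36^(1/2)
= ±6; taking r > 0 gives r = 6

r = 6


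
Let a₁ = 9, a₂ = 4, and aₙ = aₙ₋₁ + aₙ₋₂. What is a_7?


Computing iteratively: 9, 4, 13, 17, 30, 47, 77
a_7 = 77

a_7 = 77


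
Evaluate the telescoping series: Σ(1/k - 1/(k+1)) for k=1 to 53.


Telescoping: adjacent terms cancel.
= 1/1 - 1/54
= 1 - 1/54 = 53/54

Sum = 53/54


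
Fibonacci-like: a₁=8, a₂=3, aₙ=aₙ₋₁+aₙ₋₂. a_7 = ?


Computing iteratively: 8, 3, 11, 14, 25, 39, 64
a_7 = 64

a_7 = 64


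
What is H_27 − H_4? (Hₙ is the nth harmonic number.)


Σₖ₌5^27 1/k = 1/5 + 1/6 + 1/7 + ... + 1/27
= 145216599503/80313433200
≈ 1.8081

Sum = 145216599503/80313433200 ≈ 1.8081


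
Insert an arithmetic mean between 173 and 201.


AM = (173 + 201)/2 = 374/2 = 187

AM = 187


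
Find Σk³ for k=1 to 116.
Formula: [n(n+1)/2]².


n(n+1)/2 = 116×117/2 = 6786
Σk³ = 6786² = 46049796

Σk³ = 46049796


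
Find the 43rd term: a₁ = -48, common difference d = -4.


aₙ = a₁ + (n-1)d
= -48 + (43-1)×-4
= -48 - 168
= -216

a_43 = -216


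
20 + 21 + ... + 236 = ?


Σₖ₌20^236 k = Σₖ₌₁^236 k − Σₖ₌₁^19 k
= 236·237/2 − 19·20/2
= 27966 − 190 = 27776

Σk = 27776


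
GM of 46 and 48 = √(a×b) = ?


GM = √(46×48) = √2208 = 46.9894

GM = 46.9894


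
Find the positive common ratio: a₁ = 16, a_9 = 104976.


r^(n-1) = aₙ/a₁
r^8 = 104976/16 = 6561
r = 6561^(1/8)
= ±3; taking r > 0 gives r = 3

r = 3


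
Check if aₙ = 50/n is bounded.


a₁ = 50, a₂ = 50/2, a₃ = 50/3, ...
0 < aₙ ≤ 50 for all n ≥ 1
Lower bound: 0, Upper bound: 50
The sequence IS bounded

Bounded (0 < aₙ ≤ 50)


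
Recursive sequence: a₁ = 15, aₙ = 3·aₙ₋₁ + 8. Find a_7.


Computing step by step:
a_1 = 15
a_2 = 53
a_3 = 167
a_4 = 509
a_5 = 1535
a_6 = 4613
a_7 = 13847


a_7 = 13847


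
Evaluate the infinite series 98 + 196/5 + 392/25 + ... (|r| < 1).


S∞ = a₁/(1-r) = 98/(1 - 2/5)
= 98/(3/5)
= 490/3

S∞ = 490/3


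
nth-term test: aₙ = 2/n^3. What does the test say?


lim(n→∞) 2/n^3 = 0
lim aₙ = 0 → nth-term test is INCONCLUSIVE
(Need other tests; this is actually a convergent p-series with p=3 > 1)

Inconclusive (lim aₙ = 0; need another test)


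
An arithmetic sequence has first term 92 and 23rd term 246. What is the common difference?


d = (aₙ - a₁)/(n-1)
= (246 - 92)/(23-1)
= 154/22 = 7

d = 7


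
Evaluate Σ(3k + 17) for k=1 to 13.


Σ(3k+17) = 3·Σk + 17·n
= 3·91 + 17·13
= 273 + 221 = 494

Σ = 494


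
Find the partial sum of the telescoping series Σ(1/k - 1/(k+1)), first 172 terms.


Telescoping: adjacent terms cancel.
= 1/1 - 1/173
= 1 - 1/173 = 172/173

Sum = 172/173


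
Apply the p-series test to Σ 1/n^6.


p-series test: Σ c/n^p converges if p > 1, diverges if p ≤ 1 (constant c > 0 doesn't affect convergence).
p = 6
6 > 1 → CONVERGES

Converges (p = 6 > 1)


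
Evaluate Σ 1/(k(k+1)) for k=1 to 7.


1/(k(k+1)) = 1/k - 1/(k+1) (partial fractions)
Telescoping: Σ = 1 - 1/8 = 7/8

Sum = 7/8


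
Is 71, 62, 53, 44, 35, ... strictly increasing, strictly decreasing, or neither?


Differences: -9, -9, -9, -9
All differences < 0 → strictly DECREASING

Monotonically decreasing


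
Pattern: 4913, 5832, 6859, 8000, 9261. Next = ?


Pattern: perfect cubes: n³
Terms: 4913, 5832, 6859, 8000, 9261
Next term = 10648

Next term = 10648


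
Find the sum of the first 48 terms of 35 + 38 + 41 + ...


aₙ = 35 + (48-1)×3 = 176
Sₙ = n(a₁+aₙ)/2 = 48×(35+176)/2
= 48×211/2 = 5064

S_48 = 5064


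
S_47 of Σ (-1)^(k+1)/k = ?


S = 1 - 1/2 + 1/3 - 1/4 + 1/5 - 1/6 + 1/7 - 1/8 ± ...
= 0.7037
(Full series converges to +ln(2) ≈ +0.6931)

S_47 = 0.7037


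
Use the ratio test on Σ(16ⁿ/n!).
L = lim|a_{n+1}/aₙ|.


aₙ = 16^n/n!
a_{n+1}/aₙ = 16^(n+1)/(n+1)! × n!/16^n
= 16/(n+1)
L = lim(n→∞) 16/(n+1) = 0
L < 1 → series CONVERGES

Converges (ratio test: L = 0 < 1)


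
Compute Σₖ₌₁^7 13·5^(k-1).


Sₙ = 13×(5^7 - 1)/(5 - 1)
= 13×(78125 - 1)/4
= 13×78124/4
= 253903

S_7 = 253903


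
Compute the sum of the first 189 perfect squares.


n = 189
n(n+1)(2n+1)/6 = 189×190×379/6
= 13609890/6 = 2268315

Σk² = 2268315


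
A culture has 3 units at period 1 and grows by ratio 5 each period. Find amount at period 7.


aₙ = a₁·r^(n-1)
= 3×5^6
= 3×15625
= 46875

a_7 = 46875


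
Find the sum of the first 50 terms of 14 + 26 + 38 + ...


aₙ = 14 + (50-1)×12 = 602
Sₙ = n(a₁+aₙ)/2 = 50×(14+602)/2
= 50×616/2 = 15400

S_50 = 15400


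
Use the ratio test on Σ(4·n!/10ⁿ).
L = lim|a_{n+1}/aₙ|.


aₙ = 4·n!/10^n
a_{n+1}/aₙ = (n+1)!/10^(n+1) × 10^n/n!  (constant 4 cancels)
= (n+1)/10
L = lim(n→∞) (n+1)/10 = ∞
L > 1 → series DIVERGES

Diverges (ratio test: L = ∞ > 1)


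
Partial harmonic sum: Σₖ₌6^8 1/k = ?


Σₖ₌6^8 1/k = 1/6 + 1/7 + 1/8
= 73/168
≈ 0.4345

Sum = 73/168 ≈ 0.4345


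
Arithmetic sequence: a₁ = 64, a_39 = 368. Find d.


d = (aₙ - a₁)/(n-1)
= (368 - 64)/(39-1)
= 304/38 = 8

d = 8


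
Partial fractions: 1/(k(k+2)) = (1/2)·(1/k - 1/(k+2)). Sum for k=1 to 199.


1/(k(k+2)) = (1/2)·(1/k - 1/(k+2)) (partial fractions)
Telescoping: Σ = (1/2)·(1 + 1/2 - 1/200 - 1/201) = 59899/80400

Sum = 59899/80400


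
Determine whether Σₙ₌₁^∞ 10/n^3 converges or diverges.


p-series test: Σ c/n^p converges if p > 1, diverges if p ≤ 1 (constant c > 0 doesn't affect convergence).
p = 3
3 > 1 → CONVERGES

Converges (p = 3 > 1)


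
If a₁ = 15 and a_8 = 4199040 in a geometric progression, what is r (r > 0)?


r^(n-1) = aₙ/a₁
r^7 = 4199040/15 = 279936
r = 279936^(1/7)
= 6

r = 6


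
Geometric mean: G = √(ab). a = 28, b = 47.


GM = √(28×47) = √1316 = 36.2767

GM = 36.2767


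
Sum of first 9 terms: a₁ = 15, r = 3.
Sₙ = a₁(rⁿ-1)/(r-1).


Sₙ = 15×(3^9 - 1)/(3 - 1)
= 15×(19683 - 1)/2
= 15×19682/2
= 147615

S_9 = 147615


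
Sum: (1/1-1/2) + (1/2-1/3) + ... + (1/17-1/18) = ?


Telescoping: adjacent terms cancel.
= 1/1 - 1/18
= 1 - 1/18 = 17/18

Sum = 17/18


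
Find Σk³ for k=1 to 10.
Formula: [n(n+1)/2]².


n(n+1)/2 = 10×11/2 = 55
Σk³ = 55² = 3025

Σk³ = 3025


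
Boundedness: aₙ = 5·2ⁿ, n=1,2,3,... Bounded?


aₙ = 5·2ⁿ → as n→∞, aₙ→∞ (since base 2 > 1)
No finite upper bound exists
The sequence is UNBOUNDED

Unbounded (aₙ → ∞ as n → ∞)
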